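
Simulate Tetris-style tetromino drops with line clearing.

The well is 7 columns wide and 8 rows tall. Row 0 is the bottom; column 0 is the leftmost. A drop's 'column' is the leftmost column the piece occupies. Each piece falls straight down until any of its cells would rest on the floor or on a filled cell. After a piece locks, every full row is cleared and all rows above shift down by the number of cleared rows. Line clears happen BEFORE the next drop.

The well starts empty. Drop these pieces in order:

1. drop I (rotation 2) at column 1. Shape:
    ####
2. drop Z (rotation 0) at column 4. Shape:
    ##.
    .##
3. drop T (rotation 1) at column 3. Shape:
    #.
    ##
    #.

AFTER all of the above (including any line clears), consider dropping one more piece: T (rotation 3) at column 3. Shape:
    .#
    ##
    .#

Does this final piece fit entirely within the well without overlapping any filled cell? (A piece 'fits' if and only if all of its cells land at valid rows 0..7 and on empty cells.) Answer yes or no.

Answer: yes

Derivation:
Drop 1: I rot2 at col 1 lands with bottom-row=0; cleared 0 line(s) (total 0); column heights now [0 1 1 1 1 0 0], max=1
Drop 2: Z rot0 at col 4 lands with bottom-row=0; cleared 0 line(s) (total 0); column heights now [0 1 1 1 2 2 1], max=2
Drop 3: T rot1 at col 3 lands with bottom-row=1; cleared 0 line(s) (total 0); column heights now [0 1 1 4 3 2 1], max=4
Test piece T rot3 at col 3 (width 2): heights before test = [0 1 1 4 3 2 1]; fits = True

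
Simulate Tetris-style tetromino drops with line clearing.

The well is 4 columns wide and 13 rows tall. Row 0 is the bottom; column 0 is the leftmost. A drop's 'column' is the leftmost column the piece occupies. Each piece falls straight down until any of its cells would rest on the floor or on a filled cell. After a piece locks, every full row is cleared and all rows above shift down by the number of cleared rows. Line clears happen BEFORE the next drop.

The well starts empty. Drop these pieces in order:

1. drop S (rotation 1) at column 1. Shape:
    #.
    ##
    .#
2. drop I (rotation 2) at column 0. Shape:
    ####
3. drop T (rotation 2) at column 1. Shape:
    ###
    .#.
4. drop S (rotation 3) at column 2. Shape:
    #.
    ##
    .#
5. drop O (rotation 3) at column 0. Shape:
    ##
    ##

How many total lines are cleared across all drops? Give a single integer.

Drop 1: S rot1 at col 1 lands with bottom-row=0; cleared 0 line(s) (total 0); column heights now [0 3 2 0], max=3
Drop 2: I rot2 at col 0 lands with bottom-row=3; cleared 1 line(s) (total 1); column heights now [0 3 2 0], max=3
Drop 3: T rot2 at col 1 lands with bottom-row=2; cleared 0 line(s) (total 1); column heights now [0 4 4 4], max=4
Drop 4: S rot3 at col 2 lands with bottom-row=4; cleared 0 line(s) (total 1); column heights now [0 4 7 6], max=7
Drop 5: O rot3 at col 0 lands with bottom-row=4; cleared 1 line(s) (total 2); column heights now [5 5 6 5], max=6

Answer: 2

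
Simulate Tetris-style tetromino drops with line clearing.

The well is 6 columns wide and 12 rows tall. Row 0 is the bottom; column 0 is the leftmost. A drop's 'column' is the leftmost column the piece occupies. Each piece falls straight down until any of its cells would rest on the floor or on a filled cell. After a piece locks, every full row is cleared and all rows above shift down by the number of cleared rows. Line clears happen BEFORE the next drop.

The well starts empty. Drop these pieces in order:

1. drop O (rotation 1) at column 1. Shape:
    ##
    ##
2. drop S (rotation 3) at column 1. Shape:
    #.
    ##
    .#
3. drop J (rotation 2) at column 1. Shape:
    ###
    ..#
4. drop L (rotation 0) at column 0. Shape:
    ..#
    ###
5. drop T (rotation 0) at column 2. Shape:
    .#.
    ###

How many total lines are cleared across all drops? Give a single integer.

Answer: 0

Derivation:
Drop 1: O rot1 at col 1 lands with bottom-row=0; cleared 0 line(s) (total 0); column heights now [0 2 2 0 0 0], max=2
Drop 2: S rot3 at col 1 lands with bottom-row=2; cleared 0 line(s) (total 0); column heights now [0 5 4 0 0 0], max=5
Drop 3: J rot2 at col 1 lands with bottom-row=4; cleared 0 line(s) (total 0); column heights now [0 6 6 6 0 0], max=6
Drop 4: L rot0 at col 0 lands with bottom-row=6; cleared 0 line(s) (total 0); column heights now [7 7 8 6 0 0], max=8
Drop 5: T rot0 at col 2 lands with bottom-row=8; cleared 0 line(s) (total 0); column heights now [7 7 9 10 9 0], max=10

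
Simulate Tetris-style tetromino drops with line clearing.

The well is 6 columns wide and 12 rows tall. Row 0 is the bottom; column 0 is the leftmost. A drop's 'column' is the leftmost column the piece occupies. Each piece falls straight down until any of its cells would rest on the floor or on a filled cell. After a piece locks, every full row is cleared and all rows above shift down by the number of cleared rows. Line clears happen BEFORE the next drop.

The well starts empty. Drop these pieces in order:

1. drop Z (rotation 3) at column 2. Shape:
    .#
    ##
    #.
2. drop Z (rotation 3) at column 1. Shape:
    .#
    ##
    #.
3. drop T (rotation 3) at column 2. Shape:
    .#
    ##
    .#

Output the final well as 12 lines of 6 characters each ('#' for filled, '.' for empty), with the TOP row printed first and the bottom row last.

Drop 1: Z rot3 at col 2 lands with bottom-row=0; cleared 0 line(s) (total 0); column heights now [0 0 2 3 0 0], max=3
Drop 2: Z rot3 at col 1 lands with bottom-row=1; cleared 0 line(s) (total 0); column heights now [0 3 4 3 0 0], max=4
Drop 3: T rot3 at col 2 lands with bottom-row=3; cleared 0 line(s) (total 0); column heights now [0 3 5 6 0 0], max=6

Answer: ......
......
......
......
......
......
...#..
..##..
..##..
.###..
.###..
..#...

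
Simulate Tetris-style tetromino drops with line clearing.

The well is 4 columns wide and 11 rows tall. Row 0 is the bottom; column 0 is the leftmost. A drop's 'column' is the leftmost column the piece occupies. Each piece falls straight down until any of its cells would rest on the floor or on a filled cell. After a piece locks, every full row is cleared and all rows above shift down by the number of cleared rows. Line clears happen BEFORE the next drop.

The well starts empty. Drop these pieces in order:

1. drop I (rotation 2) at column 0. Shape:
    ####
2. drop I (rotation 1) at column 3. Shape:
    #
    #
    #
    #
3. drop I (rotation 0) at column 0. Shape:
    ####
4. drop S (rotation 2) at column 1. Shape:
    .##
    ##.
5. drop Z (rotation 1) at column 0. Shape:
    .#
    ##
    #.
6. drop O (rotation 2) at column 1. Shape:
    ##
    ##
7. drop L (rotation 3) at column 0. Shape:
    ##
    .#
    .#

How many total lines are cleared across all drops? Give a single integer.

Drop 1: I rot2 at col 0 lands with bottom-row=0; cleared 1 line(s) (total 1); column heights now [0 0 0 0], max=0
Drop 2: I rot1 at col 3 lands with bottom-row=0; cleared 0 line(s) (total 1); column heights now [0 0 0 4], max=4
Drop 3: I rot0 at col 0 lands with bottom-row=4; cleared 1 line(s) (total 2); column heights now [0 0 0 4], max=4
Drop 4: S rot2 at col 1 lands with bottom-row=3; cleared 0 line(s) (total 2); column heights now [0 4 5 5], max=5
Drop 5: Z rot1 at col 0 lands with bottom-row=3; cleared 2 line(s) (total 4); column heights now [0 4 0 3], max=4
Drop 6: O rot2 at col 1 lands with bottom-row=4; cleared 0 line(s) (total 4); column heights now [0 6 6 3], max=6
Drop 7: L rot3 at col 0 lands with bottom-row=6; cleared 0 line(s) (total 4); column heights now [9 9 6 3], max=9

Answer: 4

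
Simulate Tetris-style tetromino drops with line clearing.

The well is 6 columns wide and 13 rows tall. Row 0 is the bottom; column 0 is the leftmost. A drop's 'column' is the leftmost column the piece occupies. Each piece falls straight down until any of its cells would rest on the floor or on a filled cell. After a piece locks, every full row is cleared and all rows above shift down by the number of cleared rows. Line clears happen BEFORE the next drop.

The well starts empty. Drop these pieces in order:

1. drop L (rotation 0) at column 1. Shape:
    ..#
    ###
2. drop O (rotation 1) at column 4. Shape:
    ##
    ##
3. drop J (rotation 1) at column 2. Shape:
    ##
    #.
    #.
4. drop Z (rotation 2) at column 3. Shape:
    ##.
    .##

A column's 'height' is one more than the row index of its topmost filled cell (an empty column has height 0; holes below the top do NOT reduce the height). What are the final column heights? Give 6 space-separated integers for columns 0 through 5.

Answer: 0 1 4 5 5 4

Derivation:
Drop 1: L rot0 at col 1 lands with bottom-row=0; cleared 0 line(s) (total 0); column heights now [0 1 1 2 0 0], max=2
Drop 2: O rot1 at col 4 lands with bottom-row=0; cleared 0 line(s) (total 0); column heights now [0 1 1 2 2 2], max=2
Drop 3: J rot1 at col 2 lands with bottom-row=1; cleared 0 line(s) (total 0); column heights now [0 1 4 4 2 2], max=4
Drop 4: Z rot2 at col 3 lands with bottom-row=3; cleared 0 line(s) (total 0); column heights now [0 1 4 5 5 4], max=5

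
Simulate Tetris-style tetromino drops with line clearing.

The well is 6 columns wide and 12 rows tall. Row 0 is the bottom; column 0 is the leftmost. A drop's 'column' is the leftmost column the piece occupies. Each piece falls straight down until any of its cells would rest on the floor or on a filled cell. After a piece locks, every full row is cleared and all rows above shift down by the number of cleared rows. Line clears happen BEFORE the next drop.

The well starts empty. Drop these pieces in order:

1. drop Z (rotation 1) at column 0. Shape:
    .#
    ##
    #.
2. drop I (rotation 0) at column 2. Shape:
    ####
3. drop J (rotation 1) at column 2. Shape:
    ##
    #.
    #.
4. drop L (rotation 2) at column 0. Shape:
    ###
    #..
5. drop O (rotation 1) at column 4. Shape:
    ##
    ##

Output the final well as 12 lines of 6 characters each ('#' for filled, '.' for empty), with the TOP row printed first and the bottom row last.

Answer: ......
......
......
......
......
......
......
###...
#.##..
.##.##
###.##
#.####

Derivation:
Drop 1: Z rot1 at col 0 lands with bottom-row=0; cleared 0 line(s) (total 0); column heights now [2 3 0 0 0 0], max=3
Drop 2: I rot0 at col 2 lands with bottom-row=0; cleared 0 line(s) (total 0); column heights now [2 3 1 1 1 1], max=3
Drop 3: J rot1 at col 2 lands with bottom-row=1; cleared 0 line(s) (total 0); column heights now [2 3 4 4 1 1], max=4
Drop 4: L rot2 at col 0 lands with bottom-row=3; cleared 0 line(s) (total 0); column heights now [5 5 5 4 1 1], max=5
Drop 5: O rot1 at col 4 lands with bottom-row=1; cleared 0 line(s) (total 0); column heights now [5 5 5 4 3 3], max=5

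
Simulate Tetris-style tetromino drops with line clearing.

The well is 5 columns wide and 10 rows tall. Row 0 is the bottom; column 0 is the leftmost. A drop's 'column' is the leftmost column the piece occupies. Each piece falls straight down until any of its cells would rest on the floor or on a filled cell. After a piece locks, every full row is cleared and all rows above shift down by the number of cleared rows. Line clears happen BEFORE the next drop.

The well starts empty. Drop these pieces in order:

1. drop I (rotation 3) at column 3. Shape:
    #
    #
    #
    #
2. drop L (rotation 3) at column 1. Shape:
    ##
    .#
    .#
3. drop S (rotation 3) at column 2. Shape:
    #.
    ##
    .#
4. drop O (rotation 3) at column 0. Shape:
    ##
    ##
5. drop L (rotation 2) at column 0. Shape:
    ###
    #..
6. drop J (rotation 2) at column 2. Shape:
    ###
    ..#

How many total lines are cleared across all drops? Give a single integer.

Drop 1: I rot3 at col 3 lands with bottom-row=0; cleared 0 line(s) (total 0); column heights now [0 0 0 4 0], max=4
Drop 2: L rot3 at col 1 lands with bottom-row=0; cleared 0 line(s) (total 0); column heights now [0 3 3 4 0], max=4
Drop 3: S rot3 at col 2 lands with bottom-row=4; cleared 0 line(s) (total 0); column heights now [0 3 7 6 0], max=7
Drop 4: O rot3 at col 0 lands with bottom-row=3; cleared 0 line(s) (total 0); column heights now [5 5 7 6 0], max=7
Drop 5: L rot2 at col 0 lands with bottom-row=6; cleared 0 line(s) (total 0); column heights now [8 8 8 6 0], max=8
Drop 6: J rot2 at col 2 lands with bottom-row=7; cleared 0 line(s) (total 0); column heights now [8 8 9 9 9], max=9

Answer: 0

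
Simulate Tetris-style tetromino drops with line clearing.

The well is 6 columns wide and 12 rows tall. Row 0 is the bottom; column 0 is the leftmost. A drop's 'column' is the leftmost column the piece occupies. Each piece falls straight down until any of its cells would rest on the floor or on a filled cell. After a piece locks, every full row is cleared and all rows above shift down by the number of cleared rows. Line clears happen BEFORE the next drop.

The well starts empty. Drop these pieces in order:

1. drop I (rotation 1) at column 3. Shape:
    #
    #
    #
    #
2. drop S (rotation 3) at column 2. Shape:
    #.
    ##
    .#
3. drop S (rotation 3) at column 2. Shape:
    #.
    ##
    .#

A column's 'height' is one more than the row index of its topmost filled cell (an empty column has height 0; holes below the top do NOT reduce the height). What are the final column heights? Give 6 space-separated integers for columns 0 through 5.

Drop 1: I rot1 at col 3 lands with bottom-row=0; cleared 0 line(s) (total 0); column heights now [0 0 0 4 0 0], max=4
Drop 2: S rot3 at col 2 lands with bottom-row=4; cleared 0 line(s) (total 0); column heights now [0 0 7 6 0 0], max=7
Drop 3: S rot3 at col 2 lands with bottom-row=6; cleared 0 line(s) (total 0); column heights now [0 0 9 8 0 0], max=9

Answer: 0 0 9 8 0 0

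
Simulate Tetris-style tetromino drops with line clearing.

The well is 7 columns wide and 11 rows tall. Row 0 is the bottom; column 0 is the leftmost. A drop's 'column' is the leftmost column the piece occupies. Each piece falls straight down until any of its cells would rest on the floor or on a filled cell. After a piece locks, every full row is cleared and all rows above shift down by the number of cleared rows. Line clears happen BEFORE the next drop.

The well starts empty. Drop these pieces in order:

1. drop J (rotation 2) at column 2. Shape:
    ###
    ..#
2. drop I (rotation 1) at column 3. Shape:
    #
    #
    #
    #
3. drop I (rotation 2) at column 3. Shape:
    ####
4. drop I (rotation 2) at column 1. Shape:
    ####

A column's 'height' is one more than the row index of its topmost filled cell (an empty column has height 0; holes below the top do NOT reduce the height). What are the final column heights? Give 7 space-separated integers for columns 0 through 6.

Answer: 0 8 8 8 8 7 7

Derivation:
Drop 1: J rot2 at col 2 lands with bottom-row=0; cleared 0 line(s) (total 0); column heights now [0 0 2 2 2 0 0], max=2
Drop 2: I rot1 at col 3 lands with bottom-row=2; cleared 0 line(s) (total 0); column heights now [0 0 2 6 2 0 0], max=6
Drop 3: I rot2 at col 3 lands with bottom-row=6; cleared 0 line(s) (total 0); column heights now [0 0 2 7 7 7 7], max=7
Drop 4: I rot2 at col 1 lands with bottom-row=7; cleared 0 line(s) (total 0); column heights now [0 8 8 8 8 7 7], max=8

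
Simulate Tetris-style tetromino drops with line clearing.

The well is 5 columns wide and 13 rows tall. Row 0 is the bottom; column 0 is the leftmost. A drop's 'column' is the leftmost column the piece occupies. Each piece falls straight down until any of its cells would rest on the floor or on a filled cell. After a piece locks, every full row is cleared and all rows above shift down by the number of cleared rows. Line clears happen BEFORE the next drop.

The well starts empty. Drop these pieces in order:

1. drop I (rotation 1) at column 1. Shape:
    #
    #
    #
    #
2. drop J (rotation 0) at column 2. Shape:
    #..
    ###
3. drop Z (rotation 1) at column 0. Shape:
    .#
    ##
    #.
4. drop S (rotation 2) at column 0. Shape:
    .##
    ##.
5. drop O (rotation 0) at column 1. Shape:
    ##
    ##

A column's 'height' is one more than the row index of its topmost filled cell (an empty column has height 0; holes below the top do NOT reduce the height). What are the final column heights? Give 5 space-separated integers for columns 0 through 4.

Answer: 7 10 10 1 1

Derivation:
Drop 1: I rot1 at col 1 lands with bottom-row=0; cleared 0 line(s) (total 0); column heights now [0 4 0 0 0], max=4
Drop 2: J rot0 at col 2 lands with bottom-row=0; cleared 0 line(s) (total 0); column heights now [0 4 2 1 1], max=4
Drop 3: Z rot1 at col 0 lands with bottom-row=3; cleared 0 line(s) (total 0); column heights now [5 6 2 1 1], max=6
Drop 4: S rot2 at col 0 lands with bottom-row=6; cleared 0 line(s) (total 0); column heights now [7 8 8 1 1], max=8
Drop 5: O rot0 at col 1 lands with bottom-row=8; cleared 0 line(s) (total 0); column heights now [7 10 10 1 1], max=10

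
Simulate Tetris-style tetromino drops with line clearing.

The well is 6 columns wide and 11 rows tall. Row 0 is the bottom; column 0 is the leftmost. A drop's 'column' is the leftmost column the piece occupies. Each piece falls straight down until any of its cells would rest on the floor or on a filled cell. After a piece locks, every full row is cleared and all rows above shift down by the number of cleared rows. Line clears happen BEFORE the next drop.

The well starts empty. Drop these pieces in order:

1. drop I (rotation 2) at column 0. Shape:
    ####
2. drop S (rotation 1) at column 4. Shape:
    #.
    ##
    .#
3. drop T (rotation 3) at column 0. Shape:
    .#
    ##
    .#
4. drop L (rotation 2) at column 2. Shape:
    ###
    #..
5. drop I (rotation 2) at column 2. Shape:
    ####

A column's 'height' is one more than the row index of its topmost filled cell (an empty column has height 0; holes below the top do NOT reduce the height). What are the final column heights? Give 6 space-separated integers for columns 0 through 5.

Drop 1: I rot2 at col 0 lands with bottom-row=0; cleared 0 line(s) (total 0); column heights now [1 1 1 1 0 0], max=1
Drop 2: S rot1 at col 4 lands with bottom-row=0; cleared 0 line(s) (total 0); column heights now [1 1 1 1 3 2], max=3
Drop 3: T rot3 at col 0 lands with bottom-row=1; cleared 0 line(s) (total 0); column heights now [3 4 1 1 3 2], max=4
Drop 4: L rot2 at col 2 lands with bottom-row=2; cleared 0 line(s) (total 0); column heights now [3 4 4 4 4 2], max=4
Drop 5: I rot2 at col 2 lands with bottom-row=4; cleared 0 line(s) (total 0); column heights now [3 4 5 5 5 5], max=5

Answer: 3 4 5 5 5 5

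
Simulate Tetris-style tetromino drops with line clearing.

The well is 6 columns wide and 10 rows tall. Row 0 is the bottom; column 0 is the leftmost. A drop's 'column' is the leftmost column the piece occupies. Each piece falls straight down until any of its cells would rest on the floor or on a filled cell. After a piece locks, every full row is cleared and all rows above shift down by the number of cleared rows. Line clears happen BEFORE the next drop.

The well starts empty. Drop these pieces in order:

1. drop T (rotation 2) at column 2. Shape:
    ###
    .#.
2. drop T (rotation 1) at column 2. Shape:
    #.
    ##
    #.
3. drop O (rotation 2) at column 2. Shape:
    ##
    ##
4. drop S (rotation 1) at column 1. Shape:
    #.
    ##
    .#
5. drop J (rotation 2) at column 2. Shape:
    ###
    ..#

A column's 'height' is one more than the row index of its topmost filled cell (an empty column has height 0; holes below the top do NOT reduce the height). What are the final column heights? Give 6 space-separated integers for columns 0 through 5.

Drop 1: T rot2 at col 2 lands with bottom-row=0; cleared 0 line(s) (total 0); column heights now [0 0 2 2 2 0], max=2
Drop 2: T rot1 at col 2 lands with bottom-row=2; cleared 0 line(s) (total 0); column heights now [0 0 5 4 2 0], max=5
Drop 3: O rot2 at col 2 lands with bottom-row=5; cleared 0 line(s) (total 0); column heights now [0 0 7 7 2 0], max=7
Drop 4: S rot1 at col 1 lands with bottom-row=7; cleared 0 line(s) (total 0); column heights now [0 10 9 7 2 0], max=10
Drop 5: J rot2 at col 2 lands with bottom-row=8; cleared 0 line(s) (total 0); column heights now [0 10 10 10 10 0], max=10

Answer: 0 10 10 10 10 0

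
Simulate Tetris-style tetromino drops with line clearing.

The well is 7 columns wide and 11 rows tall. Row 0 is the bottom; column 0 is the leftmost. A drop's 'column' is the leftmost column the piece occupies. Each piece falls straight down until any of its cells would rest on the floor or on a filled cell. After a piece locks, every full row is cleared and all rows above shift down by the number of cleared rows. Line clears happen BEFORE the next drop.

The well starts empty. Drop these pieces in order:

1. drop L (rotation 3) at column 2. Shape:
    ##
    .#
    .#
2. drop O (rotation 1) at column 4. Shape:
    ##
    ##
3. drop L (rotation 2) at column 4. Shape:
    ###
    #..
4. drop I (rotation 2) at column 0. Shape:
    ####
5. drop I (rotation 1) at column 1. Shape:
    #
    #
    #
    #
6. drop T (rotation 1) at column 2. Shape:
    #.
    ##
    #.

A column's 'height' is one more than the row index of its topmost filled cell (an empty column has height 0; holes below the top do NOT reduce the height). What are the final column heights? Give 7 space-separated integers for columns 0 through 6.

Answer: 0 4 6 5 3 2 0

Derivation:
Drop 1: L rot3 at col 2 lands with bottom-row=0; cleared 0 line(s) (total 0); column heights now [0 0 3 3 0 0 0], max=3
Drop 2: O rot1 at col 4 lands with bottom-row=0; cleared 0 line(s) (total 0); column heights now [0 0 3 3 2 2 0], max=3
Drop 3: L rot2 at col 4 lands with bottom-row=2; cleared 0 line(s) (total 0); column heights now [0 0 3 3 4 4 4], max=4
Drop 4: I rot2 at col 0 lands with bottom-row=3; cleared 1 line(s) (total 1); column heights now [0 0 3 3 3 2 0], max=3
Drop 5: I rot1 at col 1 lands with bottom-row=0; cleared 0 line(s) (total 1); column heights now [0 4 3 3 3 2 0], max=4
Drop 6: T rot1 at col 2 lands with bottom-row=3; cleared 0 line(s) (total 1); column heights now [0 4 6 5 3 2 0], max=6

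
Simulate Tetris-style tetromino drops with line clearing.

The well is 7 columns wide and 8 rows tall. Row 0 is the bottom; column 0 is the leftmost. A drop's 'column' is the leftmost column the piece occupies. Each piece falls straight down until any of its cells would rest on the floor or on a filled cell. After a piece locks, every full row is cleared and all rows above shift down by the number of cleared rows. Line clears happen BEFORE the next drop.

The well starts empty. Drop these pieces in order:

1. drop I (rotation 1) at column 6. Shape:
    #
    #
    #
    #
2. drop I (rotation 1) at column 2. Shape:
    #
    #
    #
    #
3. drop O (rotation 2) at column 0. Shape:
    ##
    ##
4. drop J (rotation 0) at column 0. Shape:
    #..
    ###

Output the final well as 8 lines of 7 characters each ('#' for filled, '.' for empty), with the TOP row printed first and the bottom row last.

Answer: .......
.......
#......
###....
..#...#
..#...#
###...#
###...#

Derivation:
Drop 1: I rot1 at col 6 lands with bottom-row=0; cleared 0 line(s) (total 0); column heights now [0 0 0 0 0 0 4], max=4
Drop 2: I rot1 at col 2 lands with bottom-row=0; cleared 0 line(s) (total 0); column heights now [0 0 4 0 0 0 4], max=4
Drop 3: O rot2 at col 0 lands with bottom-row=0; cleared 0 line(s) (total 0); column heights now [2 2 4 0 0 0 4], max=4
Drop 4: J rot0 at col 0 lands with bottom-row=4; cleared 0 line(s) (total 0); column heights now [6 5 5 0 0 0 4], max=6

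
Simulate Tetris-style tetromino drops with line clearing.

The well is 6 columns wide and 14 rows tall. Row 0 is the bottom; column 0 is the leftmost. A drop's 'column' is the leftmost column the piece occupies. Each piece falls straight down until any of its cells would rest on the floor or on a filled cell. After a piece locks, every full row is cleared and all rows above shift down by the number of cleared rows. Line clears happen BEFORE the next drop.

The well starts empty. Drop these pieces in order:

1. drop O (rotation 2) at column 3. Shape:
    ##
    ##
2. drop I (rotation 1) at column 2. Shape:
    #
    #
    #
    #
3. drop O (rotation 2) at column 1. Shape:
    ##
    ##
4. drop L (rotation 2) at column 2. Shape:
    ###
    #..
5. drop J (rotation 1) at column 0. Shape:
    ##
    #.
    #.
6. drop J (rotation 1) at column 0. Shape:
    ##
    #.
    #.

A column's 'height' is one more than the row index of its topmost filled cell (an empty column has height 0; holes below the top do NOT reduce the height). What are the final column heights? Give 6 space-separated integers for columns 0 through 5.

Answer: 10 10 8 8 8 0

Derivation:
Drop 1: O rot2 at col 3 lands with bottom-row=0; cleared 0 line(s) (total 0); column heights now [0 0 0 2 2 0], max=2
Drop 2: I rot1 at col 2 lands with bottom-row=0; cleared 0 line(s) (total 0); column heights now [0 0 4 2 2 0], max=4
Drop 3: O rot2 at col 1 lands with bottom-row=4; cleared 0 line(s) (total 0); column heights now [0 6 6 2 2 0], max=6
Drop 4: L rot2 at col 2 lands with bottom-row=6; cleared 0 line(s) (total 0); column heights now [0 6 8 8 8 0], max=8
Drop 5: J rot1 at col 0 lands with bottom-row=4; cleared 0 line(s) (total 0); column heights now [7 7 8 8 8 0], max=8
Drop 6: J rot1 at col 0 lands with bottom-row=7; cleared 0 line(s) (total 0); column heights now [10 10 8 8 8 0], max=10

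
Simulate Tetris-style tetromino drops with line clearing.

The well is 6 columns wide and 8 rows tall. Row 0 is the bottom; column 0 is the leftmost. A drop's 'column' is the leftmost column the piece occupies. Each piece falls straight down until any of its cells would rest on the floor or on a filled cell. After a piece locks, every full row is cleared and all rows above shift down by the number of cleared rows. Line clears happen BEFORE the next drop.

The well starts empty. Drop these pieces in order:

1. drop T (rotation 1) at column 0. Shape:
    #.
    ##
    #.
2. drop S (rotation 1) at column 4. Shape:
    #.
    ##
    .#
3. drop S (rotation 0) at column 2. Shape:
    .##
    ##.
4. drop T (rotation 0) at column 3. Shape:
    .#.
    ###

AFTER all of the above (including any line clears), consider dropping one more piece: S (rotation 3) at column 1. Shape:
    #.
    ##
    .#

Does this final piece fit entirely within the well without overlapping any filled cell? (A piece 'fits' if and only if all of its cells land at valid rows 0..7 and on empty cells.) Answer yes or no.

Drop 1: T rot1 at col 0 lands with bottom-row=0; cleared 0 line(s) (total 0); column heights now [3 2 0 0 0 0], max=3
Drop 2: S rot1 at col 4 lands with bottom-row=0; cleared 0 line(s) (total 0); column heights now [3 2 0 0 3 2], max=3
Drop 3: S rot0 at col 2 lands with bottom-row=2; cleared 0 line(s) (total 0); column heights now [3 2 3 4 4 2], max=4
Drop 4: T rot0 at col 3 lands with bottom-row=4; cleared 0 line(s) (total 0); column heights now [3 2 3 5 6 5], max=6
Test piece S rot3 at col 1 (width 2): heights before test = [3 2 3 5 6 5]; fits = True

Answer: yes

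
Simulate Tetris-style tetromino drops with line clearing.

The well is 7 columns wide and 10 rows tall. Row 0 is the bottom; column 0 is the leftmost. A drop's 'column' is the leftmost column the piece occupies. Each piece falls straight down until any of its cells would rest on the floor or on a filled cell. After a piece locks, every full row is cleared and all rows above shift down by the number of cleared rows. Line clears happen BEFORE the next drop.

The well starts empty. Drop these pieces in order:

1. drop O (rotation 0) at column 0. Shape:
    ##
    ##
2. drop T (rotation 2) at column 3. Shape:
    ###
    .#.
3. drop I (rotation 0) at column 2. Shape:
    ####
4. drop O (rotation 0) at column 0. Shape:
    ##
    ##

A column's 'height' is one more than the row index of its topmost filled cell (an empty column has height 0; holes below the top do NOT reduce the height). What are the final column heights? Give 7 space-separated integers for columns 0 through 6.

Drop 1: O rot0 at col 0 lands with bottom-row=0; cleared 0 line(s) (total 0); column heights now [2 2 0 0 0 0 0], max=2
Drop 2: T rot2 at col 3 lands with bottom-row=0; cleared 0 line(s) (total 0); column heights now [2 2 0 2 2 2 0], max=2
Drop 3: I rot0 at col 2 lands with bottom-row=2; cleared 0 line(s) (total 0); column heights now [2 2 3 3 3 3 0], max=3
Drop 4: O rot0 at col 0 lands with bottom-row=2; cleared 0 line(s) (total 0); column heights now [4 4 3 3 3 3 0], max=4

Answer: 4 4 3 3 3 3 0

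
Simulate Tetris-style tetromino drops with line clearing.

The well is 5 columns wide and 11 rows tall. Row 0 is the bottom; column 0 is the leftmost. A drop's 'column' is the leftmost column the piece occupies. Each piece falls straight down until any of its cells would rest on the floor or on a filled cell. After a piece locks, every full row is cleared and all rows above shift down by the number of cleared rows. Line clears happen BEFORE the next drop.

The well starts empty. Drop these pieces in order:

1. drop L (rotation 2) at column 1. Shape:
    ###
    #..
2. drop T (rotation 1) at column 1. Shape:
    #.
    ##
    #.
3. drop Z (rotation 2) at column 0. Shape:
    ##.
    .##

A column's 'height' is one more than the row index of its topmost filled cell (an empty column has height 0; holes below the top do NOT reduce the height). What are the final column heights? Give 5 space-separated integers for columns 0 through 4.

Drop 1: L rot2 at col 1 lands with bottom-row=0; cleared 0 line(s) (total 0); column heights now [0 2 2 2 0], max=2
Drop 2: T rot1 at col 1 lands with bottom-row=2; cleared 0 line(s) (total 0); column heights now [0 5 4 2 0], max=5
Drop 3: Z rot2 at col 0 lands with bottom-row=5; cleared 0 line(s) (total 0); column heights now [7 7 6 2 0], max=7

Answer: 7 7 6 2 0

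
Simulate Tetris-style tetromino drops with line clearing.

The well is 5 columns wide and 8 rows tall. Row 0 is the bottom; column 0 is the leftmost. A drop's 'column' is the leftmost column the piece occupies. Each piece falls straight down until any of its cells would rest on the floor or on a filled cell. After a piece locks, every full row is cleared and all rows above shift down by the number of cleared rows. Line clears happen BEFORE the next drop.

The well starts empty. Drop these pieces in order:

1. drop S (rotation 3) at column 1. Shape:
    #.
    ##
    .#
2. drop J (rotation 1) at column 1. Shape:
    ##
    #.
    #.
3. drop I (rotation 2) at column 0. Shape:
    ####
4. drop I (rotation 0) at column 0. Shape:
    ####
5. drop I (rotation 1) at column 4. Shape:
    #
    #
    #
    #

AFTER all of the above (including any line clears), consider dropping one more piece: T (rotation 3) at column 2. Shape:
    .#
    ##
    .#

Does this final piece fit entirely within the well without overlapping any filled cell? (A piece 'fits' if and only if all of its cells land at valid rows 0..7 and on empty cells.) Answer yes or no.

Drop 1: S rot3 at col 1 lands with bottom-row=0; cleared 0 line(s) (total 0); column heights now [0 3 2 0 0], max=3
Drop 2: J rot1 at col 1 lands with bottom-row=3; cleared 0 line(s) (total 0); column heights now [0 6 6 0 0], max=6
Drop 3: I rot2 at col 0 lands with bottom-row=6; cleared 0 line(s) (total 0); column heights now [7 7 7 7 0], max=7
Drop 4: I rot0 at col 0 lands with bottom-row=7; cleared 0 line(s) (total 0); column heights now [8 8 8 8 0], max=8
Drop 5: I rot1 at col 4 lands with bottom-row=0; cleared 0 line(s) (total 0); column heights now [8 8 8 8 4], max=8
Test piece T rot3 at col 2 (width 2): heights before test = [8 8 8 8 4]; fits = False

Answer: no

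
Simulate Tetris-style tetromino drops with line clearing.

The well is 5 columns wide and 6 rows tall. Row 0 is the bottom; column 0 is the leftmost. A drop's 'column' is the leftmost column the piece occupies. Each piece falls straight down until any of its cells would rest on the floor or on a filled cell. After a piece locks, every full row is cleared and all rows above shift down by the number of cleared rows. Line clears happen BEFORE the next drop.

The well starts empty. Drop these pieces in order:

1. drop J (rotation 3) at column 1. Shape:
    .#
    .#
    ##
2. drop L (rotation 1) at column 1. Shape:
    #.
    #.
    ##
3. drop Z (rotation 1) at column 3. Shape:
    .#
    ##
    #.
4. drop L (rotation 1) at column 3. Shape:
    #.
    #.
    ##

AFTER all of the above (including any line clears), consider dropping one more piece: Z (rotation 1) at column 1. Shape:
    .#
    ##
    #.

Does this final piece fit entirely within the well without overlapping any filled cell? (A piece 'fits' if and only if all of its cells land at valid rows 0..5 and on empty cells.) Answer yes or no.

Drop 1: J rot3 at col 1 lands with bottom-row=0; cleared 0 line(s) (total 0); column heights now [0 1 3 0 0], max=3
Drop 2: L rot1 at col 1 lands with bottom-row=3; cleared 0 line(s) (total 0); column heights now [0 6 4 0 0], max=6
Drop 3: Z rot1 at col 3 lands with bottom-row=0; cleared 0 line(s) (total 0); column heights now [0 6 4 2 3], max=6
Drop 4: L rot1 at col 3 lands with bottom-row=3; cleared 0 line(s) (total 0); column heights now [0 6 4 6 4], max=6
Test piece Z rot1 at col 1 (width 2): heights before test = [0 6 4 6 4]; fits = False

Answer: no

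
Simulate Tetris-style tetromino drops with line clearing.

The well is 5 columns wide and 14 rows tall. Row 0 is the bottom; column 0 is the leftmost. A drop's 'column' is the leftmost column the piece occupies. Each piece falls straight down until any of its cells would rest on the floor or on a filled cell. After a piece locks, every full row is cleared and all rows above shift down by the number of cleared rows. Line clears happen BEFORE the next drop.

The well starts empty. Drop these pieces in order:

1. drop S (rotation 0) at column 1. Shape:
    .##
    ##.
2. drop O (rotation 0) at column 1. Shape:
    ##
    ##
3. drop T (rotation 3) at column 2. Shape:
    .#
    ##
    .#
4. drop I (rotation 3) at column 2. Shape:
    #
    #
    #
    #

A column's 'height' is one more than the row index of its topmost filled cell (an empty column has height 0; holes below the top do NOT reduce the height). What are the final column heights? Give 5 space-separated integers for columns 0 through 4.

Answer: 0 4 9 6 0

Derivation:
Drop 1: S rot0 at col 1 lands with bottom-row=0; cleared 0 line(s) (total 0); column heights now [0 1 2 2 0], max=2
Drop 2: O rot0 at col 1 lands with bottom-row=2; cleared 0 line(s) (total 0); column heights now [0 4 4 2 0], max=4
Drop 3: T rot3 at col 2 lands with bottom-row=3; cleared 0 line(s) (total 0); column heights now [0 4 5 6 0], max=6
Drop 4: I rot3 at col 2 lands with bottom-row=5; cleared 0 line(s) (total 0); column heights now [0 4 9 6 0], max=9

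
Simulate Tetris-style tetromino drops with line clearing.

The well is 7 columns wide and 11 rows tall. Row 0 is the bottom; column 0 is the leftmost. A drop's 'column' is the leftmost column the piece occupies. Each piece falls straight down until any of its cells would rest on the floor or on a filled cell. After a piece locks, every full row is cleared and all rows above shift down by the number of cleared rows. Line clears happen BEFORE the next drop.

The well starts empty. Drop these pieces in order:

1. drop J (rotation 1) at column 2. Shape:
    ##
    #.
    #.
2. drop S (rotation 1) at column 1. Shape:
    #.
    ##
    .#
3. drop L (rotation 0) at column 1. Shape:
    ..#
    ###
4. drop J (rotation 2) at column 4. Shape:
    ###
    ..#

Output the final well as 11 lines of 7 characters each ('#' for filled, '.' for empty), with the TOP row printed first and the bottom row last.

Drop 1: J rot1 at col 2 lands with bottom-row=0; cleared 0 line(s) (total 0); column heights now [0 0 3 3 0 0 0], max=3
Drop 2: S rot1 at col 1 lands with bottom-row=3; cleared 0 line(s) (total 0); column heights now [0 6 5 3 0 0 0], max=6
Drop 3: L rot0 at col 1 lands with bottom-row=6; cleared 0 line(s) (total 0); column heights now [0 7 7 8 0 0 0], max=8
Drop 4: J rot2 at col 4 lands with bottom-row=0; cleared 0 line(s) (total 0); column heights now [0 7 7 8 2 2 2], max=8

Answer: .......
.......
.......
...#...
.###...
.#.....
.##....
..#....
..##...
..#.###
..#...#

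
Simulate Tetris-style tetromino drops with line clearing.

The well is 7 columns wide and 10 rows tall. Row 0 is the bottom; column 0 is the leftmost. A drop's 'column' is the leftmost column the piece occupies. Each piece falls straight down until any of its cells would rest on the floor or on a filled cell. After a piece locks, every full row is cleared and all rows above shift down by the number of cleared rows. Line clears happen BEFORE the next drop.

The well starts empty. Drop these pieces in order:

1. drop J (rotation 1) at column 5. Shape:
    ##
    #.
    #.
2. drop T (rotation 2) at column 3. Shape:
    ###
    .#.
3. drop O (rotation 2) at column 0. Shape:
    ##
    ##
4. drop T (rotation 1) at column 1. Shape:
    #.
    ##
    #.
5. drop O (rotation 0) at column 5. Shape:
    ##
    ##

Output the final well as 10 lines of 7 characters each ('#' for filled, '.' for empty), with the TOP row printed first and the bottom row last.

Answer: .......
.......
.......
.......
.....##
.#...##
.#####.
.#..###
##...#.
##...#.

Derivation:
Drop 1: J rot1 at col 5 lands with bottom-row=0; cleared 0 line(s) (total 0); column heights now [0 0 0 0 0 3 3], max=3
Drop 2: T rot2 at col 3 lands with bottom-row=2; cleared 0 line(s) (total 0); column heights now [0 0 0 4 4 4 3], max=4
Drop 3: O rot2 at col 0 lands with bottom-row=0; cleared 0 line(s) (total 0); column heights now [2 2 0 4 4 4 3], max=4
Drop 4: T rot1 at col 1 lands with bottom-row=2; cleared 0 line(s) (total 0); column heights now [2 5 4 4 4 4 3], max=5
Drop 5: O rot0 at col 5 lands with bottom-row=4; cleared 0 line(s) (total 0); column heights now [2 5 4 4 4 6 6], max=6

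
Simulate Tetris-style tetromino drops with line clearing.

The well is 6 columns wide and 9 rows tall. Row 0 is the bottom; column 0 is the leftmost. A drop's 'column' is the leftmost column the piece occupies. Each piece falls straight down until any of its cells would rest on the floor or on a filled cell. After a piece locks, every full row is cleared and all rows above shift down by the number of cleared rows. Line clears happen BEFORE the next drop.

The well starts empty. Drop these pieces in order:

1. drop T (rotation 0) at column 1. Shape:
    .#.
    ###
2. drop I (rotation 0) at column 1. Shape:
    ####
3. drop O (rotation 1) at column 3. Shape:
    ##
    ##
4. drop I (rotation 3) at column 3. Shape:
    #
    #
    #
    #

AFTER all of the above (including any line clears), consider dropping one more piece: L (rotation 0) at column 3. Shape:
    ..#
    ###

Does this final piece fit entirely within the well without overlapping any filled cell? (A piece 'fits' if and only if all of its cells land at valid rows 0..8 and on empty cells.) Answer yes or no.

Answer: no

Derivation:
Drop 1: T rot0 at col 1 lands with bottom-row=0; cleared 0 line(s) (total 0); column heights now [0 1 2 1 0 0], max=2
Drop 2: I rot0 at col 1 lands with bottom-row=2; cleared 0 line(s) (total 0); column heights now [0 3 3 3 3 0], max=3
Drop 3: O rot1 at col 3 lands with bottom-row=3; cleared 0 line(s) (total 0); column heights now [0 3 3 5 5 0], max=5
Drop 4: I rot3 at col 3 lands with bottom-row=5; cleared 0 line(s) (total 0); column heights now [0 3 3 9 5 0], max=9
Test piece L rot0 at col 3 (width 3): heights before test = [0 3 3 9 5 0]; fits = False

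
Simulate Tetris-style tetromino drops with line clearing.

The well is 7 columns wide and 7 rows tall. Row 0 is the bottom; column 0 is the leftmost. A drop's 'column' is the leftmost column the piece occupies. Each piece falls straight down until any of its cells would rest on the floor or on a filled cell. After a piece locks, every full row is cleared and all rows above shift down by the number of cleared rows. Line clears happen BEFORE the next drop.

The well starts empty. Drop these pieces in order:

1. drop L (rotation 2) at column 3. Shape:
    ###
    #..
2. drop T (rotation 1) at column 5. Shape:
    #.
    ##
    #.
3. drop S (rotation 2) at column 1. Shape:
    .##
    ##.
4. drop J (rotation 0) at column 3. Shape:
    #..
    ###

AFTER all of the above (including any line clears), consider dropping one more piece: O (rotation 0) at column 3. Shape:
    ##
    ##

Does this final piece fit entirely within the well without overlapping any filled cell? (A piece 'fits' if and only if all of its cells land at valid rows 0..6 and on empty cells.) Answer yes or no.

Drop 1: L rot2 at col 3 lands with bottom-row=0; cleared 0 line(s) (total 0); column heights now [0 0 0 2 2 2 0], max=2
Drop 2: T rot1 at col 5 lands with bottom-row=2; cleared 0 line(s) (total 0); column heights now [0 0 0 2 2 5 4], max=5
Drop 3: S rot2 at col 1 lands with bottom-row=1; cleared 0 line(s) (total 0); column heights now [0 2 3 3 2 5 4], max=5
Drop 4: J rot0 at col 3 lands with bottom-row=5; cleared 0 line(s) (total 0); column heights now [0 2 3 7 6 6 4], max=7
Test piece O rot0 at col 3 (width 2): heights before test = [0 2 3 7 6 6 4]; fits = False

Answer: no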